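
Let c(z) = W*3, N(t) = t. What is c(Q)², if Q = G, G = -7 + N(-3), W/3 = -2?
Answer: 324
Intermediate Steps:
W = -6 (W = 3*(-2) = -6)
G = -10 (G = -7 - 3 = -10)
Q = -10
c(z) = -18 (c(z) = -6*3 = -18)
c(Q)² = (-18)² = 324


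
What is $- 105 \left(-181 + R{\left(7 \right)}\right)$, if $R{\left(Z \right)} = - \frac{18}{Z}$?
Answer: $19275$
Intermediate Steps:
$- 105 \left(-181 + R{\left(7 \right)}\right) = - 105 \left(-181 - \frac{18}{7}\right) = \left(-105\right) \left(- \frac{1285}{7}\right) = 19275$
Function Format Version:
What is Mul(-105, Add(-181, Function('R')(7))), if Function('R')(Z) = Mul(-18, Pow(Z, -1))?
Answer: 19275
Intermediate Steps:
Mul(-105, Add(-181, Function('R')(7))) = Mul(-105, Add(-181, Mul(-18, Pow(7, -1)))) = Mul(-105, Add(-181, Mul(-18, Rational(1, 7)))) = Mul(-105, Add(-181, Rational(-18, 7))) = Mul(-105, Rational(-1285, 7)) = 19275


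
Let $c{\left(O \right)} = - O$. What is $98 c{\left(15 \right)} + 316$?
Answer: $-1154$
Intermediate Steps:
$98 c{\left(15 \right)} + 316 = 98 \left(\left(-1\right) 15\right) + 316 = 98 \left(-15\right) + 316 = -1470 + 316 = -1154$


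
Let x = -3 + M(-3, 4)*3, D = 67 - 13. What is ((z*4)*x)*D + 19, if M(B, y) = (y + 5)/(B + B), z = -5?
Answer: 8119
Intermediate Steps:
D = 54
M(B, y) = (5 + y)/(2*B) (M(B, y) = (5 + y)/((2*B)) = (5 + y)*(1/(2*B)) = (5 + y)/(2*B))
x = -15/2 (x = -3 + ((½)*(5 + 4)/(-3))*3 = -3 + ((½)*(-⅓)*9)*3 = -3 - 3/2*3 = -3 - 9/2 = -15/2 ≈ -7.5000)
((z*4)*x)*D + 19 = (-5*4*(-15/2))*54 + 19 = -20*(-15/2)*54 + 19 = 150*54 + 19 = 8100 + 19 = 8119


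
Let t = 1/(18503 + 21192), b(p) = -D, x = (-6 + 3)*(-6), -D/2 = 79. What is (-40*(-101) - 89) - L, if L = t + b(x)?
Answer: 150563134/39695 ≈ 3793.0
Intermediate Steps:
D = -158 (D = -2*79 = -158)
x = 18 (x = -3*(-6) = 18)
b(p) = 158 (b(p) = -1*(-158) = 158)
t = 1/39695 ≈ 2.5192e-5
L = 6271811/39695 (L = 1/39695 + 158 = 6271811/39695 ≈ 158.00)
(-40*(-101) - 89) - L = (-40*(-101) - 89) - 1*6271811/39695 = (4040 - 89) - 6271811/39695 = 3951 - 6271811/39695 = 150563134/39695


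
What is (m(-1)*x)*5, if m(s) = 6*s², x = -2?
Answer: -60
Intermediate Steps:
(m(-1)*x)*5 = ((6*(-1)²)*(-2))*5 = ((6*1)*(-2))*5 = (6*(-2))*5 = -12*5 = -60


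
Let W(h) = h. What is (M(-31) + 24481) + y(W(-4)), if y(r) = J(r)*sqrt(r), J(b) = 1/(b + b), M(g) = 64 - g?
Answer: 24576 - I/4 ≈ 24576.0 - 0.25*I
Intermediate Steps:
J(b) = 1/(2*b)
y(r) = 1/(2*sqrt(r)) (y(r) = (1/(2*r))*sqrt(r) = 1/(2*sqrt(r)))
(M(-31) + 24481) + y(W(-4)) = ((64 - 1*(-31)) + 24481) + 1/(2*sqrt(-4)) = ((64 + 31) + 24481) + (-I/2)/2 = (95 + 24481) - I/4 = 24576 - I/4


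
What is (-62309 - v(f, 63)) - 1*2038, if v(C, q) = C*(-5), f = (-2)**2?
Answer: -64327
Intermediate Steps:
f = 4
v(C, q) = -5*C
(-62309 - v(f, 63)) - 1*2038 = (-62309 - (-5)*4) - 1*2038 = (-62309 - 1*(-20)) - 2038 = (-62309 + 20) - 2038 = -62289 - 2038 = -64327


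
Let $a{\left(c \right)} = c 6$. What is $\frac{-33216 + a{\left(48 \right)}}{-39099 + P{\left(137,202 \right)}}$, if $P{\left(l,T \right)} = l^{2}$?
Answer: $\frac{16464}{10165} \approx 1.6197$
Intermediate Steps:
$a{\left(c \right)} = 6 c$
$\frac{-33216 + a{\left(48 \right)}}{-39099 + P{\left(137,202 \right)}} = \frac{-33216 + 6 \cdot 48}{-39099 + 137^{2}} = \frac{-33216 + 288}{-39099 + 18769} = - \frac{32928}{-20330} = \left(-32928\right) \left(- \frac{1}{20330}\right) = \frac{16464}{10165}$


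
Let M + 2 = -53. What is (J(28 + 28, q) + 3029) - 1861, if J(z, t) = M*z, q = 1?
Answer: -1912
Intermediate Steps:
M = -55 (M = -2 - 53 = -55)
J(z, t) = -55*z
(J(28 + 28, q) + 3029) - 1861 = (-55*(28 + 28) + 3029) - 1861 = (-55*56 + 3029) - 1861 = (-3080 + 3029) - 1861 = -51 - 1861 = -1912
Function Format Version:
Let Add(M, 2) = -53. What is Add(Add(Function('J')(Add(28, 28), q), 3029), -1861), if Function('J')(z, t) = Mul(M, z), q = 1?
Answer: -1912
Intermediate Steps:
M = -55 (M = Add(-2, -53) = -55)
Function('J')(z, t) = Mul(-55, z)
Add(Add(Function('J')(Add(28, 28), q), 3029), -1861) = Add(Add(Mul(-55, Add(28, 28)), 3029), -1861) = Add(Add(Mul(-55, 56), 3029), -1861) = Add(Add(-3080, 3029), -1861) = Add(-51, -1861) = -1912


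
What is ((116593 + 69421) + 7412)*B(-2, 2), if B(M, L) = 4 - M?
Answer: 1160556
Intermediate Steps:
((116593 + 69421) + 7412)*B(-2, 2) = ((116593 + 69421) + 7412)*(4 - 1*(-2)) = (186014 + 7412)*(4 + 2) = 193426*6 = 1160556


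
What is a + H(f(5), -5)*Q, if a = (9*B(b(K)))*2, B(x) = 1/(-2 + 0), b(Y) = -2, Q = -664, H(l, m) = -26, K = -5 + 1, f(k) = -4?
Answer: 17255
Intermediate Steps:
K = -4
B(x) = -1/2 (B(x) = 1/(-2) = -1/2)
a = -9 (a = (9*(-1/2))*2 = -9/2*2 = -9)
a + H(f(5), -5)*Q = -9 - 26*(-664) = -9 + 17264 = 17255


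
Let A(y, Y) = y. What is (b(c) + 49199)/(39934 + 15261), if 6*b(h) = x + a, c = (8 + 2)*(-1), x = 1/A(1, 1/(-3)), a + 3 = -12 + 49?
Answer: 295229/331170 ≈ 0.89147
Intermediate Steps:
a = 34 (a = -3 + (-12 + 49) = -3 + 37 = 34)
x = 1 (x = 1/1 = 1)
c = -10 (c = 10*(-1) = -10)
b(h) = 35/6 (b(h) = (1 + 34)/6 = (⅙)*35 = 35/6)
(b(c) + 49199)/(39934 + 15261) = (35/6 + 49199)/(39934 + 15261) = (295229/6)/55195 = (295229/6)*(1/55195) = 295229/331170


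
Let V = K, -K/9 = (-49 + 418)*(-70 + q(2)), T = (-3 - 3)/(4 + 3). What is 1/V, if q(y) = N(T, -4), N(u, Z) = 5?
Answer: 1/215865 ≈ 4.6325e-6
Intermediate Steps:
T = -6/7 ≈ -0.85714
q(y) = 5
K = 215865 (K = -9*(-49 + 418)*(-70 + 5) = -3321*(-65) = -9*(-23985) = 215865)
V = 215865
1/V = 1/215865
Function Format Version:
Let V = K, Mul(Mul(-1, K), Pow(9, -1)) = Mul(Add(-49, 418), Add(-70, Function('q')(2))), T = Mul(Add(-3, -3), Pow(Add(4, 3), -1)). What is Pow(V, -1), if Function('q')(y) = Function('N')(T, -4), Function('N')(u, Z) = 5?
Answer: Rational(1, 215865) ≈ 4.6325e-6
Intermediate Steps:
T = Rational(-6, 7) (T = Mul(-6, Pow(7, -1)) = Mul(-6, Rational(1, 7)) = Rational(-6, 7) ≈ -0.85714)
Function('q')(y) = 5
K = 215865 (K = Mul(-9, Mul(Add(-49, 418), Add(-70, 5))) = Mul(-9, Mul(369, -65)) = Mul(-9, -23985) = 215865)
V = 215865
Pow(V, -1) = Pow(215865, -1) = Rational(1, 215865)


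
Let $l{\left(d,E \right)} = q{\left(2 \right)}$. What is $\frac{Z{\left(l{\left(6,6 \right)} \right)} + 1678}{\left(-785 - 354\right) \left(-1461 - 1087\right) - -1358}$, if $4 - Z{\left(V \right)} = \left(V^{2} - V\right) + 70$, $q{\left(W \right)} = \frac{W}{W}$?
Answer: $\frac{806}{1451765} \approx 0.00055519$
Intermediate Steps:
$q{\left(W \right)} = 1$
$l{\left(d,E \right)} = 1$
$Z{\left(V \right)} = -66 + V - V^{2}$ ($Z{\left(V \right)} = 4 - \left(\left(V^{2} - V\right) + 70\right) = 4 - \left(70 + V^{2} - V\right) = -66 + V - V^{2}$)
$\frac{Z{\left(l{\left(6,6 \right)} \right)} + 1678}{\left(-785 - 354\right) \left(-1461 - 1087\right) - -1358} = \frac{\left(-66 + 1 - 1^{2}\right) + 1678}{\left(-785 - 354\right) \left(-1461 - 1087\right) - -1358} = \frac{\left(-66 + 1 - 1\right) + 1678}{\left(-1139\right) \left(-2548\right) + \left(-348 + 1706\right)} = \frac{\left(-66 + 1 - 1\right) + 1678}{2902172 + 1358} = \frac{-66 + 1678}{2903530} = 1612 \cdot \frac{1}{2903530} = \frac{806}{1451765}$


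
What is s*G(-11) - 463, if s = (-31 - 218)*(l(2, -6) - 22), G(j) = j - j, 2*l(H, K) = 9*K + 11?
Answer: -463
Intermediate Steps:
l(H, K) = 11/2 + 9*K/2 (l(H, K) = (9*K + 11)/2 = (11 + 9*K)/2 = 11/2 + 9*K/2)
G(j) = 0
s = 21663/2 (s = (-31 - 218)*((11/2 + (9/2)*(-6)) - 22) = -249*((11/2 - 27) - 22) = -249*(-43/2 - 22) = -249*(-87/2) = 21663/2 ≈ 10832.)
s*G(-11) - 463 = (21663/2)*0 - 463 = 0 - 463 = -463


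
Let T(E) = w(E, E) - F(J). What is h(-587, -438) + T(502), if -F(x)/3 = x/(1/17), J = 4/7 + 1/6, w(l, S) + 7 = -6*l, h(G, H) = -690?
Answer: -51399/14 ≈ -3671.4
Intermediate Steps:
w(l, S) = -7 - 6*l
J = 31/42 (J = 4*(1/7) + 1*(1/6) = 4/7 + 1/6 = 31/42 ≈ 0.73810)
F(x) = -51*x (F(x) = -3*x/(1/17) = -3*x/1/17 = -3*x*17 = -51*x)
T(E) = 429/14 - 6*E (T(E) = (-7 - 6*E) - (-51)*31/42 = (-7 - 6*E) - 1*(-527/14) = (-7 - 6*E) + 527/14 = 429/14 - 6*E)
h(-587, -438) + T(502) = -690 + (429/14 - 6*502) = -690 + (429/14 - 3012) = -690 - 41739/14 = -51399/14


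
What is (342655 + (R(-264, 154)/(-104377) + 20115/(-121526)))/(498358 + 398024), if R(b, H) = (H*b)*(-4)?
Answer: 620913156977033/1624310682995052 ≈ 0.38226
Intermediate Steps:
R(b, H) = -4*H*b
(342655 + (R(-264, 154)/(-104377) + 20115/(-121526)))/(498358 + 398024) = (342655 + (-4*154*(-264)/(-104377) + 20115/(-121526)))/(498358 + 398024) = (342655 + (162624*(-1/104377) + 20115*(-1/121526)))/896382 = (342655 + (-23232/14911 - 20115/121526))*(1/896382) = (342655 - 3123226797/1812074186)*(1/896382) = (620913156977033/1812074186)*(1/896382) = 620913156977033/1624310682995052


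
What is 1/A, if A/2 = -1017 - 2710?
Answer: -1/7454 ≈ -0.00013416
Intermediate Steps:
A = -7454 (A = 2*(-1017 - 2710) = 2*(-3727) = -7454)
1/A = 1/(-7454) = -1/7454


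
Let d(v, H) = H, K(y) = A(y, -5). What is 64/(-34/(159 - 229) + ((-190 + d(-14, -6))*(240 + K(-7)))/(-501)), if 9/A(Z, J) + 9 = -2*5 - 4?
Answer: 51520/75851 ≈ 0.67923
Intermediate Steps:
A(Z, J) = -9/23 (A(Z, J) = 9/(-9 + (-2*5 - 4)) = 9/(-9 + (-10 - 4)) = 9/(-9 - 14) = 9/(-23) = 9*(-1/23) = -9/23)
K(y) = -9/23
64/(-34/(159 - 229) + ((-190 + d(-14, -6))*(240 + K(-7)))/(-501)) = 64/(-34/(159 - 229) + ((-190 - 6)*(240 - 9/23))/(-501)) = 64/(-34/(-70) - 196*5511/23*(-1/501)) = 64/(-34*(-1/70) - 1080156/23*(-1/501)) = 64/(17/35 + 2156/23) = 64/(75851/805) = 64*(805/75851) = 51520/75851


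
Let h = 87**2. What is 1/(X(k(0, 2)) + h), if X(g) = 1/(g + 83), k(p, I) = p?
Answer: 83/628228 ≈ 0.00013212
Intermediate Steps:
h = 7569
X(g) = 1/(83 + g)
1/(X(k(0, 2)) + h) = 1/(1/(83 + 0) + 7569) = 1/(1/83 + 7569) = 1/(628228/83) = 83/628228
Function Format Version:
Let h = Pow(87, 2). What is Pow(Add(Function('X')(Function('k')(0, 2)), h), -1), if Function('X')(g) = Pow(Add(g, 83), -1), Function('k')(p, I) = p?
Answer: Rational(83, 628228) ≈ 0.00013212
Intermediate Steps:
h = 7569
Function('X')(g) = Pow(Add(83, g), -1)
Pow(Add(Function('X')(Function('k')(0, 2)), h), -1) = Pow(Add(Pow(Add(83, 0), -1), 7569), -1) = Pow(Add(Pow(83, -1), 7569), -1) = Pow(Add(Rational(1, 83), 7569), -1) = Pow(Rational(628228, 83), -1) = Rational(83, 628228)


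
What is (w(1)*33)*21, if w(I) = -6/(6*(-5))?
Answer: 693/5 ≈ 138.60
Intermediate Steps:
w(I) = ⅕ (w(I) = -6/(-30) = -6*(-1/30) = ⅕)
(w(1)*33)*21 = ((⅕)*33)*21 = (33/5)*21 = 693/5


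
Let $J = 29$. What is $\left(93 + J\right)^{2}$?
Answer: $14884$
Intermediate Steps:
$\left(93 + J\right)^{2} = \left(93 + 29\right)^{2} = 122^{2} = 14884$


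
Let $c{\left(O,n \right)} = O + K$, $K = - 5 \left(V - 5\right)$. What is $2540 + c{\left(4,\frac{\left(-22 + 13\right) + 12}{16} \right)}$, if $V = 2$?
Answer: $2559$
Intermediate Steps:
$K = 15$ ($K = - 5 \left(2 - 5\right) = \left(-5\right) \left(-3\right) = 15$)
$c{\left(O,n \right)} = 15 + O$ ($c{\left(O,n \right)} = O + 15 = 15 + O$)
$2540 + c{\left(4,\frac{\left(-22 + 13\right) + 12}{16} \right)} = 2540 + \left(15 + 4\right) = 2540 + 19 = 2559$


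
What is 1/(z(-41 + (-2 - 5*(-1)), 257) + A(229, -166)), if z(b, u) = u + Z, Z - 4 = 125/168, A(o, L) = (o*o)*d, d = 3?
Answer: 168/26474237 ≈ 6.3458e-6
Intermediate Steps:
A(o, L) = 3*o² (A(o, L) = (o*o)*3 = o²*3 = 3*o²)
Z = 797/168 (Z = 4 + 125/168 = 797/168 ≈ 4.7440)
z(b, u) = 797/168 + u (z(b, u) = u + 797/168 = 797/168 + u)
1/(z(-41 + (-2 - 5*(-1)), 257) + A(229, -166)) = 1/((797/168 + 257) + 3*229²) = 1/(43973/168 + 3*52441) = 1/(43973/168 + 157323) = 1/(26474237/168) = 168/26474237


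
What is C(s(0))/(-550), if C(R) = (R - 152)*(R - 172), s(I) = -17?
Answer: -31941/550 ≈ -58.075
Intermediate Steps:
C(R) = (-172 + R)*(-152 + R) (C(R) = (-152 + R)*(-172 + R) = (-172 + R)*(-152 + R))
C(s(0))/(-550) = (26144 + (-17)² - 324*(-17))/(-550) = (26144 + 289 + 5508)*(-1/550) = 31941*(-1/550) = -31941/550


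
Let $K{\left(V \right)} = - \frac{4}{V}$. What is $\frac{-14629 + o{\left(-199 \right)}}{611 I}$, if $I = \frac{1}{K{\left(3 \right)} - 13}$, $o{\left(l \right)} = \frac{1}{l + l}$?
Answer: $\frac{83453583}{243178} \approx 343.18$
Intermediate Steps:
$o{\left(l \right)} = \frac{1}{2 l}$
$I = - \frac{3}{43}$ ($I = \frac{1}{- \frac{4}{3} - 13} = \frac{1}{- \frac{43}{3}} = - \frac{3}{43} \approx -0.069767$)
$\frac{-14629 + o{\left(-199 \right)}}{611 I} = \frac{-14629 + \frac{1}{2 \left(-199\right)}}{611 \left(- \frac{3}{43}\right)} = \frac{-14629 + \frac{1}{2} \left(- \frac{1}{199}\right)}{- \frac{1833}{43}} = \left(-14629 - \frac{1}{398}\right) \left(- \frac{43}{1833}\right) = \left(- \frac{5822343}{398}\right) \left(- \frac{43}{1833}\right) = \frac{83453583}{243178}$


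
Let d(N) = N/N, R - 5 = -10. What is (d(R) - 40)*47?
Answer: -1833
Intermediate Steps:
R = -5 (R = 5 - 10 = -5)
d(N) = 1
(d(R) - 40)*47 = (1 - 40)*47 = -39*47 = -1833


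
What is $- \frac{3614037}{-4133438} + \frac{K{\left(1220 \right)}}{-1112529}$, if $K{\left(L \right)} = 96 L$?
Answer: $\frac{1178870903671}{1532856548234} \approx 0.76907$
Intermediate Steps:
$- \frac{3614037}{-4133438} + \frac{K{\left(1220 \right)}}{-1112529} = - \frac{3614037}{-4133438} + \frac{96 \cdot 1220}{-1112529} = \left(-3614037\right) \left(- \frac{1}{4133438}\right) + 117120 \left(- \frac{1}{1112529}\right) = \frac{3614037}{4133438} - \frac{39040}{370843} = \frac{1178870903671}{1532856548234}$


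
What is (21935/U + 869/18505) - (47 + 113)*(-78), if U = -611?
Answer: 140700430184/11306555 ≈ 12444.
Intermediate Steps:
(21935/U + 869/18505) - (47 + 113)*(-78) = (21935/(-611) + 869/18505) - (47 + 113)*(-78) = (21935*(-1/611) + 869*(1/18505)) - 160*(-78) = (-21935/611 + 869/18505) - 1*(-12480) = -405376216/11306555 + 12480 = 140700430184/11306555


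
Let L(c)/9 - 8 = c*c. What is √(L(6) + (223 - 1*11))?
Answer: 4*√38 ≈ 24.658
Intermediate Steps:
L(c) = 72 + 9*c² (L(c) = 72 + 9*(c*c) = 72 + 9*c²)
√(L(6) + (223 - 1*11)) = √((72 + 9*6²) + (223 - 1*11)) = √((72 + 9*36) + (223 - 11)) = √((72 + 324) + 212) = √(396 + 212) = √608 = 4*√38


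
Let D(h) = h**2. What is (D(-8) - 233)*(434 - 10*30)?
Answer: -22646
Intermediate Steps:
(D(-8) - 233)*(434 - 10*30) = ((-8)**2 - 233)*(434 - 10*30) = (64 - 233)*(434 - 300) = -169*134 = -22646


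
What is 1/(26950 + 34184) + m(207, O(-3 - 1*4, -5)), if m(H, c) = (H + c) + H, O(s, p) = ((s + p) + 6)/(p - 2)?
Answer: 177533143/427938 ≈ 414.86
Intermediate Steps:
O(s, p) = (6 + p + s)/(-2 + p) (O(s, p) = ((p + s) + 6)/(-2 + p) = (6 + p + s)/(-2 + p))
m(H, c) = c + 2*H
1/(26950 + 34184) + m(207, O(-3 - 1*4, -5)) = 1/(26950 + 34184) + ((6 - 5 + (-3 - 1*4))/(-2 - 5) + 2*207) = 1/61134 + ((6 - 5 + (-3 - 4))/(-7) + 414) = 1/61134 + (-(6 - 5 - 7)/7 + 414) = 1/61134 + (-⅐*(-6) + 414) = 1/61134 + (6/7 + 414) = 1/61134 + 2904/7 = 177533143/427938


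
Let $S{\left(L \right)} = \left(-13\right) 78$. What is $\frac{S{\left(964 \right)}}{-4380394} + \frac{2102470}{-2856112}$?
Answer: $- \frac{2301687718903}{3127723967032} \approx -0.7359$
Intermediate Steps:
$S{\left(L \right)} = -1014$
$\frac{S{\left(964 \right)}}{-4380394} + \frac{2102470}{-2856112} = - \frac{1014}{-4380394} + \frac{2102470}{-2856112} = \left(-1014\right) \left(- \frac{1}{4380394}\right) + 2102470 \left(- \frac{1}{2856112}\right) = \frac{507}{2190197} - \frac{1051235}{1428056} = - \frac{2301687718903}{3127723967032}$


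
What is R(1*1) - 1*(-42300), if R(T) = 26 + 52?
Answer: 42378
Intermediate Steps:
R(T) = 78
R(1*1) - 1*(-42300) = 78 - 1*(-42300) = 78 + 42300 = 42378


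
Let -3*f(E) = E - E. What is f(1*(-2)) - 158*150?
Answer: -23700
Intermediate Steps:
f(E) = 0 (f(E) = -(E - E)/3 = -⅓*0 = 0)
f(1*(-2)) - 158*150 = 0 - 158*150 = 0 - 23700 = -23700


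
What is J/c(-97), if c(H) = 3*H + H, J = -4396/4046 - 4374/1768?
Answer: 53507/5830864 ≈ 0.0091765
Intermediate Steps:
J = -53507/15028 (J = -4396*1/4046 - 4374*1/1768 = -314/289 - 2187/884 = -53507/15028 ≈ -3.5605)
c(H) = 4*H
J/c(-97) = -53507/(15028*(4*(-97))) = -53507/15028/(-388) = -53507/15028*(-1/388) = 53507/5830864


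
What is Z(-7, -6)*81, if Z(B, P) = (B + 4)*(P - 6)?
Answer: 2916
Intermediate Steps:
Z(B, P) = (-6 + P)*(4 + B) (Z(B, P) = (4 + B)*(-6 + P) = (-6 + P)*(4 + B))
Z(-7, -6)*81 = (-24 - 6*(-7) + 4*(-6) - 7*(-6))*81 = (-24 + 42 - 24 + 42)*81 = 36*81 = 2916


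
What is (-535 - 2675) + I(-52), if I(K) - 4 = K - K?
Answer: -3206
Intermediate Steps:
I(K) = 4 (I(K) = 4 + (K - K) = 4 + 0 = 4)
(-535 - 2675) + I(-52) = (-535 - 2675) + 4 = -3210 + 4 = -3206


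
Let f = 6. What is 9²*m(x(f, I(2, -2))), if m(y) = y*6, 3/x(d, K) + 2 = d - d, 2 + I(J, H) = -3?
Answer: -729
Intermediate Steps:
I(J, H) = -5 (I(J, H) = -2 - 3 = -5)
x(d, K) = -3/2 (x(d, K) = 3/(-2 + (d - d)) = 3/(-2 + 0) = 3/(-2) = 3*(-½) = -3/2)
m(y) = 6*y
9²*m(x(f, I(2, -2))) = 9²*(6*(-3/2)) = 81*(-9) = -729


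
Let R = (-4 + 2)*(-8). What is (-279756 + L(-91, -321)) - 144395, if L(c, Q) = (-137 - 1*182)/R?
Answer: -6786735/16 ≈ -4.2417e+5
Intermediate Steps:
R = 16 (R = -2*(-8) = 16)
L(c, Q) = -319/16 (L(c, Q) = (-137 - 1*182)/16 = (-137 - 182)*(1/16) = -319*1/16 = -319/16)
(-279756 + L(-91, -321)) - 144395 = (-279756 - 319/16) - 144395 = -4476415/16 - 144395 = -6786735/16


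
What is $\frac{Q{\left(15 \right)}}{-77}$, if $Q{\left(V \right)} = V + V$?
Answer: $- \frac{30}{77} \approx -0.38961$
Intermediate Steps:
$Q{\left(V \right)} = 2 V$
$\frac{Q{\left(15 \right)}}{-77} = \frac{2 \cdot 15}{-77} = 30 \left(- \frac{1}{77}\right) = - \frac{30}{77}$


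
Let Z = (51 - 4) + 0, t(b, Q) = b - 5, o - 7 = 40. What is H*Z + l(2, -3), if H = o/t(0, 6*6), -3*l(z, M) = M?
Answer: -2204/5 ≈ -440.80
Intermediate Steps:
o = 47 (o = 7 + 40 = 47)
l(z, M) = -M/3
t(b, Q) = -5 + b
Z = 47 (Z = 47 + 0 = 47)
H = -47/5 (H = 47/(-5 + 0) = 47/(-5) = 47*(-⅕) = -47/5 ≈ -9.4000)
H*Z + l(2, -3) = -47/5*47 - ⅓*(-3) = -2209/5 + 1 = -2204/5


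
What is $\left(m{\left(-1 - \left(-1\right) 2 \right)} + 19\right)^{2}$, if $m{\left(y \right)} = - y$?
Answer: $324$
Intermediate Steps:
$\left(m{\left(-1 - \left(-1\right) 2 \right)} + 19\right)^{2} = \left(- (-1 - \left(-1\right) 2) + 19\right)^{2} = \left(- (-1 - -2) + 19\right)^{2} = \left(- (-1 + 2) + 19\right)^{2} = \left(\left(-1\right) 1 + 19\right)^{2} = \left(-1 + 19\right)^{2} = 18^{2} = 324$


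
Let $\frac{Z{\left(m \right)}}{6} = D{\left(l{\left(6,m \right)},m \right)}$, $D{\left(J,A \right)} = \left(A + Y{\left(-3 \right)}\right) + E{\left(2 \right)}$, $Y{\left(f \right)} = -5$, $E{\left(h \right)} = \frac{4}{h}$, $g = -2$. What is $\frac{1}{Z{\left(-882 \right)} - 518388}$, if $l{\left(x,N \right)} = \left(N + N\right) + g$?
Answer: $- \frac{1}{523698} \approx -1.9095 \cdot 10^{-6}$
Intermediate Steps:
$l{\left(x,N \right)} = -2 + 2 N$ ($l{\left(x,N \right)} = \left(N + N\right) - 2 = 2 N - 2 = -2 + 2 N$)
$D{\left(J,A \right)} = -3 + A$ ($D{\left(J,A \right)} = \left(A - 5\right) + \frac{4}{2} = \left(-5 + A\right) + 4 \cdot \frac{1}{2} = \left(-5 + A\right) + 2 = -3 + A$)
$Z{\left(m \right)} = -18 + 6 m$ ($Z{\left(m \right)} = 6 \left(-3 + m\right) = -18 + 6 m$)
$\frac{1}{Z{\left(-882 \right)} - 518388} = \frac{1}{\left(-18 + 6 \left(-882\right)\right) - 518388} = \frac{1}{\left(-18 - 5292\right) - 518388} = \frac{1}{-5310 - 518388} = \frac{1}{-523698} = - \frac{1}{523698}$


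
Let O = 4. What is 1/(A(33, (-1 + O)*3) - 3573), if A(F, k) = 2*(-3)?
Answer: -1/3579 ≈ -0.00027941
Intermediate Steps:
A(F, k) = -6
1/(A(33, (-1 + O)*3) - 3573) = 1/(-6 - 3573) = 1/(-3579) = -1/3579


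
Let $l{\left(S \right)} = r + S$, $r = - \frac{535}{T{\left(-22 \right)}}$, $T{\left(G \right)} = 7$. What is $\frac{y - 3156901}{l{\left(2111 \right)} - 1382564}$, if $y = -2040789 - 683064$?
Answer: $\frac{20582639}{4831853} \approx 4.2598$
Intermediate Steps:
$r = - \frac{535}{7} \approx -76.429$
$l{\left(S \right)} = - \frac{535}{7} + S$
$y = -2723853$
$\frac{y - 3156901}{l{\left(2111 \right)} - 1382564} = \frac{-2723853 - 3156901}{\left(- \frac{535}{7} + 2111\right) - 1382564} = - \frac{5880754}{\frac{14242}{7} - 1382564} = - \frac{5880754}{- \frac{9663706}{7}} = \left(-5880754\right) \left(- \frac{7}{9663706}\right) = \frac{20582639}{4831853}$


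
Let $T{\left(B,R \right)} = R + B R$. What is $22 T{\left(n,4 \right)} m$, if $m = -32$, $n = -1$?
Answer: $0$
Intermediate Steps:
$22 T{\left(n,4 \right)} m = 22 \cdot 4 \left(1 - 1\right) \left(-32\right) = 22 \cdot 4 \cdot 0 \left(-32\right) = 22 \cdot 0 \left(-32\right) = 0 \left(-32\right) = 0$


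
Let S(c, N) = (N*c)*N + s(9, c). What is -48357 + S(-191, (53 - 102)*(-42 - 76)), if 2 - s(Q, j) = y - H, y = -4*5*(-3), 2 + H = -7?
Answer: -6385469508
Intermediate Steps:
H = -9 (H = -2 - 7 = -9)
y = 60 (y = -20*(-3) = 60)
s(Q, j) = -67 (s(Q, j) = 2 - (60 - 1*(-9)) = 2 - (60 + 9) = 2 - 1*69 = 2 - 69 = -67)
S(c, N) = -67 + c*N² (S(c, N) = (N*c)*N - 67 = c*N² - 67 = -67 + c*N²)
-48357 + S(-191, (53 - 102)*(-42 - 76)) = -48357 + (-67 - 191*(-42 - 76)²*(53 - 102)²) = -48357 + (-67 - 191*(-49*(-118))²) = -48357 + (-67 - 191*5782²) = -48357 + (-67 - 191*33431524) = -48357 + (-67 - 6385421084) = -48357 - 6385421151 = -6385469508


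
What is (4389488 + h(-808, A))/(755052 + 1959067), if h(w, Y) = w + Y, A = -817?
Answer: 4387863/2714119 ≈ 1.6167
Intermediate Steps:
h(w, Y) = Y + w
(4389488 + h(-808, A))/(755052 + 1959067) = (4389488 + (-817 - 808))/(755052 + 1959067) = (4389488 - 1625)/2714119 = 4387863*(1/2714119) = 4387863/2714119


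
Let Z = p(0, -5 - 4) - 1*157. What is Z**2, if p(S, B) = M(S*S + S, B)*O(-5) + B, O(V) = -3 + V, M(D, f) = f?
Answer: 8836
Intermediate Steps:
p(S, B) = -7*B (p(S, B) = B*(-3 - 5) + B = B*(-8) + B = -8*B + B = -7*B)
Z = -94 (Z = -7*(-5 - 4) - 1*157 = -7*(-9) - 157 = 63 - 157 = -94)
Z**2 = (-94)**2 = 8836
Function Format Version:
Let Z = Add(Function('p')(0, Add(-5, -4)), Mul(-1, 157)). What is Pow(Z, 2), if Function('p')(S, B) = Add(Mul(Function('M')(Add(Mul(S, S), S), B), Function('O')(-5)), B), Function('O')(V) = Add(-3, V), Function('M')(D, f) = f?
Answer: 8836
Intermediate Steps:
Function('p')(S, B) = Mul(-7, B) (Function('p')(S, B) = Add(Mul(B, Add(-3, -5)), B) = Add(Mul(B, -8), B) = Add(Mul(-8, B), B) = Mul(-7, B))
Z = -94 (Z = Add(Mul(-7, Add(-5, -4)), Mul(-1, 157)) = Add(Mul(-7, -9), -157) = Add(63, -157) = -94)
Pow(Z, 2) = Pow(-94, 2) = 8836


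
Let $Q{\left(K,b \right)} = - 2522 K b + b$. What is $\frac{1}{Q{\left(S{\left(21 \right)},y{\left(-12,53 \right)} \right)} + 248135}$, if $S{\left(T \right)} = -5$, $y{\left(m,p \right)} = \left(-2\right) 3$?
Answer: $\frac{1}{172469} \approx 5.7981 \cdot 10^{-6}$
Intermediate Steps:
$y{\left(m,p \right)} = -6$
$Q{\left(K,b \right)} = b - 2522 K b$ ($Q{\left(K,b \right)} = - 2522 K b + b = b - 2522 K b$)
$\frac{1}{Q{\left(S{\left(21 \right)},y{\left(-12,53 \right)} \right)} + 248135} = \frac{1}{- 6 \left(1 - -12610\right) + 248135} = \frac{1}{- 6 \left(1 + 12610\right) + 248135} = \frac{1}{\left(-6\right) 12611 + 248135} = \frac{1}{-75666 + 248135} = \frac{1}{172469}$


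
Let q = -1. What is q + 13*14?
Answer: 181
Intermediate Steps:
q + 13*14 = -1 + 13*14 = -1 + 182 = 181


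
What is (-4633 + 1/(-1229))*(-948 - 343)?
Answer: 7350899778/1229 ≈ 5.9812e+6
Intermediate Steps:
(-4633 + 1/(-1229))*(-948 - 343) = (-4633 - 1/1229)*(-1291) = -5693958/1229*(-1291) = 7350899778/1229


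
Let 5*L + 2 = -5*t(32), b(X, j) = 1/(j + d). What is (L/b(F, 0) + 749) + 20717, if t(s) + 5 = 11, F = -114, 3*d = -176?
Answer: 327622/15 ≈ 21841.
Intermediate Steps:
d = -176/3 (d = (⅓)*(-176) = -176/3 ≈ -58.667)
t(s) = 6 (t(s) = -5 + 11 = 6)
b(X, j) = 1/(-176/3 + j) (b(X, j) = 1/(j - 176/3) = 1/(-176/3 + j))
L = -32/5 (L = -⅖ + (-5*6)/5 = -⅖ + (⅕)*(-30) = -⅖ - 6 = -32/5 ≈ -6.4000)
(L/b(F, 0) + 749) + 20717 = (-32/(5*(3/(-176 + 3*0))) + 749) + 20717 = (-32/(5*(3/(-176 + 0))) + 749) + 20717 = (-32/(5*(3/(-176))) + 749) + 20717 = (-32/(5*(3*(-1/176))) + 749) + 20717 = (-32/(5*(-3/176)) + 749) + 20717 = (-32/5*(-176/3) + 749) + 20717 = (5632/15 + 749) + 20717 = 16867/15 + 20717 = 327622/15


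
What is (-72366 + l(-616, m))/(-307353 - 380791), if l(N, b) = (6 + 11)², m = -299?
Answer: 72077/688144 ≈ 0.10474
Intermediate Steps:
l(N, b) = 289 (l(N, b) = 17² = 289)
(-72366 + l(-616, m))/(-307353 - 380791) = (-72366 + 289)/(-307353 - 380791) = -72077/(-688144) = -72077*(-1/688144) = 72077/688144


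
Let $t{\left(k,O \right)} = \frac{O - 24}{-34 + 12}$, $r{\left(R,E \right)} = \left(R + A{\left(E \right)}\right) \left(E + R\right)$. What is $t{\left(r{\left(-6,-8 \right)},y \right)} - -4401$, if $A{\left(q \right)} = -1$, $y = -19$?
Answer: $\frac{96865}{22} \approx 4403.0$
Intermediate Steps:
$r{\left(R,E \right)} = \left(-1 + R\right) \left(E + R\right)$ ($r{\left(R,E \right)} = \left(R - 1\right) \left(E + R\right) = \left(-1 + R\right) \left(E + R\right)$)
$t{\left(k,O \right)} = \frac{12}{11} - \frac{O}{22}$ ($t{\left(k,O \right)} = \frac{-24 + O}{-22} = \left(-24 + O\right) \left(- \frac{1}{22}\right) = \frac{12}{11} - \frac{O}{22}$)
$t{\left(r{\left(-6,-8 \right)},y \right)} - -4401 = \left(\frac{12}{11} - - \frac{19}{22}\right) - -4401 = \left(\frac{12}{11} + \frac{19}{22}\right) + 4401 = \frac{43}{22} + 4401 = \frac{96865}{22}$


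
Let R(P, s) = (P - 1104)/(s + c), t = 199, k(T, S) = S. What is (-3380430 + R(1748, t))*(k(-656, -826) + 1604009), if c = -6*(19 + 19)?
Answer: -157165021801862/29 ≈ -5.4195e+12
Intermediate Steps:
c = -228 (c = -6*38 = -228)
R(P, s) = (-1104 + P)/(-228 + s) (R(P, s) = (P - 1104)/(s - 228) = (-1104 + P)/(-228 + s))
(-3380430 + R(1748, t))*(k(-656, -826) + 1604009) = (-3380430 + (-1104 + 1748)/(-228 + 199))*(-826 + 1604009) = (-3380430 + 644/(-29))*1603183 = (-3380430 - 1/29*644)*1603183 = (-3380430 - 644/29)*1603183 = -98033114/29*1603183 = -157165021801862/29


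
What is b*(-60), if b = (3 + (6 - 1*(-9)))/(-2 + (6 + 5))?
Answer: -120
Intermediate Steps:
b = 2 (b = (3 + (6 + 9))/(-2 + 11) = (3 + 15)/9 = 18*(⅑) = 2)
b*(-60) = 2*(-60) = -120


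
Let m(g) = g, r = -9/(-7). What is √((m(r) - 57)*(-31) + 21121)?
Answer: √1119559/7 ≈ 151.16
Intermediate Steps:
r = 9/7 (r = -9*(-⅐) = 9/7 ≈ 1.2857)
√((m(r) - 57)*(-31) + 21121) = √((9/7 - 57)*(-31) + 21121) = √(-390/7*(-31) + 21121) = √(12090/7 + 21121) = √(159937/7) = √1119559/7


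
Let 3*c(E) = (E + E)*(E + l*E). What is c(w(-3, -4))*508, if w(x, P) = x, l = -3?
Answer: -6096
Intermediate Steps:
c(E) = -4*E²/3 (c(E) = ((E + E)*(E - 3*E))/3 = ((2*E)*(-2*E))/3 = (-4*E²)/3 = -4*E²/3)
c(w(-3, -4))*508 = -4/3*(-3)²*508 = -4/3*9*508 = -12*508 = -6096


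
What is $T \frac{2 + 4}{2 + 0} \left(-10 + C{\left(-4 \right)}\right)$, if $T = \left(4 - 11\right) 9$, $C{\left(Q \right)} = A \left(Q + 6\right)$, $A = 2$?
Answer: $1134$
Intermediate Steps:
$C{\left(Q \right)} = 12 + 2 Q$ ($C{\left(Q \right)} = 2 \left(Q + 6\right) = 2 \left(6 + Q\right) = 12 + 2 Q$)
$T = -63$ ($T = \left(-7\right) 9 = -63$)
$T \frac{2 + 4}{2 + 0} \left(-10 + C{\left(-4 \right)}\right) = - 63 \frac{2 + 4}{2 + 0} \left(-10 + \left(12 + 2 \left(-4\right)\right)\right) = - 63 \cdot \frac{6}{2} \left(-10 + \left(12 - 8\right)\right) = - 63 \cdot 6 \cdot \frac{1}{2} \left(-10 + 4\right) = - 63 \cdot 3 \left(-6\right) = \left(-63\right) \left(-18\right) = 1134$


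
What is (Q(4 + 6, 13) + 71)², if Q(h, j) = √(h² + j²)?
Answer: (71 + √269)² ≈ 7639.0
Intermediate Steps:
(Q(4 + 6, 13) + 71)² = (√((4 + 6)² + 13²) + 71)² = (√(10² + 169) + 71)² = (√(100 + 169) + 71)² = (√269 + 71)² = (71 + √269)²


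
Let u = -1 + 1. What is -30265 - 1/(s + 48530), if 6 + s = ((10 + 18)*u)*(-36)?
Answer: -1468578861/48524 ≈ -30265.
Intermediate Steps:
u = 0
s = -6 (s = -6 + ((10 + 18)*0)*(-36) = -6 + (28*0)*(-36) = -6 + 0*(-36) = -6 + 0 = -6)
-30265 - 1/(s + 48530) = -30265 - 1/(-6 + 48530) = -30265 - 1/48524 = -1468578861/48524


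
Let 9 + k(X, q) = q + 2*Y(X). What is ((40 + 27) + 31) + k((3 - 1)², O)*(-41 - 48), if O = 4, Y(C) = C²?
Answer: -2305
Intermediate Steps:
k(X, q) = -9 + q + 2*X² (k(X, q) = -9 + (q + 2*X²) = -9 + q + 2*X²)
((40 + 27) + 31) + k((3 - 1)², O)*(-41 - 48) = ((40 + 27) + 31) + (-9 + 4 + 2*((3 - 1)²)²)*(-41 - 48) = (67 + 31) + (-9 + 4 + 2*(2²)²)*(-89) = 98 + (-9 + 4 + 2*4²)*(-89) = 98 + (-9 + 4 + 2*16)*(-89) = 98 + (-9 + 4 + 32)*(-89) = 98 + 27*(-89) = 98 - 2403 = -2305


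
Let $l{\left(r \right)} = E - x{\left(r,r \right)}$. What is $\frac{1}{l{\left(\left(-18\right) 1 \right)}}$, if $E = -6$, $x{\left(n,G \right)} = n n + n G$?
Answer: $- \frac{1}{654} \approx -0.0015291$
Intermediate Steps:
$x{\left(n,G \right)} = n^{2} + G n$
$l{\left(r \right)} = -6 - 2 r^{2}$ ($l{\left(r \right)} = -6 - r \left(r + r\right) = -6 - r 2 r = -6 - 2 r^{2}$)
$\frac{1}{l{\left(\left(-18\right) 1 \right)}} = \frac{1}{-6 - 2 \left(\left(-18\right) 1\right)^{2}} = \frac{1}{-6 - 2 \left(-18\right)^{2}} = \frac{1}{-6 - 648} = \frac{1}{-654} = - \frac{1}{654}$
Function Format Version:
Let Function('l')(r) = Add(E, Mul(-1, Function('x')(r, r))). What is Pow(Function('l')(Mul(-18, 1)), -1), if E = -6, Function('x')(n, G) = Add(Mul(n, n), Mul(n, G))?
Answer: Rational(-1, 654) ≈ -0.0015291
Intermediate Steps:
Function('x')(n, G) = Add(Pow(n, 2), Mul(G, n))
Function('l')(r) = Add(-6, Mul(-2, Pow(r, 2))) (Function('l')(r) = Add(-6, Mul(-1, Mul(r, Add(r, r)))) = Add(-6, Mul(-1, Mul(r, Mul(2, r)))) = Add(-6, Mul(-1, Mul(2, Pow(r, 2)))) = Add(-6, Mul(-2, Pow(r, 2))))
Pow(Function('l')(Mul(-18, 1)), -1) = Pow(Add(-6, Mul(-2, Pow(Mul(-18, 1), 2))), -1) = Pow(Add(-6, Mul(-2, Pow(-18, 2))), -1) = Pow(Add(-6, Mul(-2, 324)), -1) = Pow(Add(-6, -648), -1) = Pow(-654, -1) = Rational(-1, 654)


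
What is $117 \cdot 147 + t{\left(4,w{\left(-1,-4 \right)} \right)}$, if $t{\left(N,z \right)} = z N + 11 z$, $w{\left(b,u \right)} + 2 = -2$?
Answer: $17139$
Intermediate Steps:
$w{\left(b,u \right)} = -4$ ($w{\left(b,u \right)} = -2 - 2 = -4$)
$t{\left(N,z \right)} = 11 z + N z$ ($t{\left(N,z \right)} = N z + 11 z = 11 z + N z$)
$117 \cdot 147 + t{\left(4,w{\left(-1,-4 \right)} \right)} = 117 \cdot 147 - 4 \left(11 + 4\right) = 17199 - 60 = 17139$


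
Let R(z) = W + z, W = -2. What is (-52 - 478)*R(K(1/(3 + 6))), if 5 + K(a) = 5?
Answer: 1060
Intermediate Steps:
K(a) = 0 (K(a) = -5 + 5 = 0)
R(z) = -2 + z
(-52 - 478)*R(K(1/(3 + 6))) = (-52 - 478)*(-2 + 0) = -530*(-2) = 1060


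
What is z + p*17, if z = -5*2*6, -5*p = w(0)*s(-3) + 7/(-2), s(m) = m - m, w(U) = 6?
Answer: -481/10 ≈ -48.100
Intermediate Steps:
s(m) = 0
p = 7/10 (p = -(6*0 + 7/(-2))/5 = -(0 + 7*(-½))/5 = -(0 - 7/2)/5 = -⅕*(-7/2) = 7/10 ≈ 0.70000)
z = -60 (z = -10*6 = -60)
z + p*17 = -60 + (7/10)*17 = -60 + 119/10 = -481/10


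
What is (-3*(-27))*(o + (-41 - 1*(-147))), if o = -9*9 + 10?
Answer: 2835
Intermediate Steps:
o = -71 (o = -81 + 10 = -71)
(-3*(-27))*(o + (-41 - 1*(-147))) = (-3*(-27))*(-71 + (-41 - 1*(-147))) = 81*(-71 + (-41 + 147)) = 81*(-71 + 106) = 81*35 = 2835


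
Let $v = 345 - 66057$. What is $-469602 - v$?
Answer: $-403890$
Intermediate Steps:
$v = -65712$ ($v = 345 - 66057 = -65712$)
$-469602 - v = -469602 - -65712 = -469602 + 65712 = -403890$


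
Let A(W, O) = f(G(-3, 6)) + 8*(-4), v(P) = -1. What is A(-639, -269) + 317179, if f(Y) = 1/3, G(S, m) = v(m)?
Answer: 951442/3 ≈ 3.1715e+5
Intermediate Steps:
G(S, m) = -1
f(Y) = ⅓
A(W, O) = -95/3 (A(W, O) = ⅓ + 8*(-4) = ⅓ - 32 = -95/3)
A(-639, -269) + 317179 = -95/3 + 317179 = 951442/3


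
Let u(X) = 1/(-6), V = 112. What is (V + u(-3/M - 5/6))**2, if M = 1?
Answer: 450241/36 ≈ 12507.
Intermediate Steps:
u(X) = -1/6
(V + u(-3/M - 5/6))**2 = (112 - 1/6)**2 = (671/6)**2 = 450241/36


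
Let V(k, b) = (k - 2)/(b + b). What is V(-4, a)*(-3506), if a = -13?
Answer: -10518/13 ≈ -809.08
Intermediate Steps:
V(k, b) = (-2 + k)/(2*b) (V(k, b) = (-2 + k)/((2*b)) = (-2 + k)*(1/(2*b)) = (-2 + k)/(2*b))
V(-4, a)*(-3506) = ((½)*(-2 - 4)/(-13))*(-3506) = ((½)*(-1/13)*(-6))*(-3506) = (3/13)*(-3506) = -10518/13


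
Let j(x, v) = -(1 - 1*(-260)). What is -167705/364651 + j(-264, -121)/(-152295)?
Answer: -8481819688/18511508015 ≈ -0.45819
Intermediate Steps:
j(x, v) = -261 (j(x, v) = -(1 + 260) = -1*261 = -261)
-167705/364651 + j(-264, -121)/(-152295) = -167705/364651 - 261/(-152295) = -167705*1/364651 - 261*(-1/152295) = -167705/364651 + 87/50765 = -8481819688/18511508015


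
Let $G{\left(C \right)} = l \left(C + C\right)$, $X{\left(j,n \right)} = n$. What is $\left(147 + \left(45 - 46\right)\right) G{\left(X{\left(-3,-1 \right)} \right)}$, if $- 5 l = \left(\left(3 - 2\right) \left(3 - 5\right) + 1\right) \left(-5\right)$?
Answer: $292$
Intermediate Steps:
$l = -1$ ($l = - \frac{\left(\left(3 - 2\right) \left(3 - 5\right) + 1\right) \left(-5\right)}{5} = - \frac{\left(1 \left(-2\right) + 1\right) \left(-5\right)}{5} = - \frac{\left(-2 + 1\right) \left(-5\right)}{5} = - \frac{\left(-1\right) \left(-5\right)}{5} = \left(- \frac{1}{5}\right) 5 = -1$)
$G{\left(C \right)} = - 2 C$ ($G{\left(C \right)} = - (C + C) = - 2 C$)
$\left(147 + \left(45 - 46\right)\right) G{\left(X{\left(-3,-1 \right)} \right)} = \left(147 + \left(45 - 46\right)\right) \left(\left(-2\right) \left(-1\right)\right) = \left(147 - 1\right) 2 = 146 \cdot 2 = 292$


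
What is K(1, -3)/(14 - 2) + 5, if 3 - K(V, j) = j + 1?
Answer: 65/12 ≈ 5.4167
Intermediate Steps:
K(V, j) = 2 - j (K(V, j) = 3 - (j + 1) = 3 - (1 + j) = 3 + (-1 - j) = 2 - j)
K(1, -3)/(14 - 2) + 5 = (2 - 1*(-3))/(14 - 2) + 5 = (2 + 3)/12 + 5 = 5*(1/12) + 5 = 5/12 + 5 = 65/12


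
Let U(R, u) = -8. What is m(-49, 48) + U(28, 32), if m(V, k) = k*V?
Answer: -2360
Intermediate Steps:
m(V, k) = V*k
m(-49, 48) + U(28, 32) = -49*48 - 8 = -2352 - 8 = -2360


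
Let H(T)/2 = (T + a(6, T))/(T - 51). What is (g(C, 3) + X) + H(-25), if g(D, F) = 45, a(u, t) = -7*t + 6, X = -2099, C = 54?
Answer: -39104/19 ≈ -2058.1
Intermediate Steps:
a(u, t) = 6 - 7*t
H(T) = 2*(6 - 6*T)/(-51 + T) (H(T) = 2*((T + (6 - 7*T))/(T - 51)) = 2*((6 - 6*T)/(-51 + T)) = 2*(6 - 6*T)/(-51 + T))
(g(C, 3) + X) + H(-25) = (45 - 2099) + 12*(1 - 1*(-25))/(-51 - 25) = -2054 + 12*(1 + 25)/(-76) = -2054 + 12*(-1/76)*26 = -2054 - 78/19 = -39104/19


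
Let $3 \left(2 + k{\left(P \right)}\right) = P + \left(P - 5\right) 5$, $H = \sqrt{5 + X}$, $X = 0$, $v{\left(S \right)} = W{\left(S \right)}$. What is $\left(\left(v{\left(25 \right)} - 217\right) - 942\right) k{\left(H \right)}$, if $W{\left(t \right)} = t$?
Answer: $11718 - 2268 \sqrt{5} \approx 6646.6$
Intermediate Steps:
$v{\left(S \right)} = S$
$H = \sqrt{5}$ ($H = \sqrt{5 + 0} = \sqrt{5} \approx 2.2361$)
$k{\left(P \right)} = - \frac{31}{3} + 2 P$ ($k{\left(P \right)} = -2 + \frac{P + \left(P - 5\right) 5}{3} = -2 + \frac{P + \left(-5 + P\right) 5}{3} = -2 + \frac{P + \left(-25 + 5 P\right)}{3} = -2 + \frac{-25 + 6 P}{3} = -2 + \left(- \frac{25}{3} + 2 P\right) = - \frac{31}{3} + 2 P$)
$\left(\left(v{\left(25 \right)} - 217\right) - 942\right) k{\left(H \right)} = \left(\left(25 - 217\right) - 942\right) \left(- \frac{31}{3} + 2 \sqrt{5}\right) = \left(-192 - 942\right) \left(- \frac{31}{3} + 2 \sqrt{5}\right) = - 1134 \left(- \frac{31}{3} + 2 \sqrt{5}\right) = 11718 - 2268 \sqrt{5}$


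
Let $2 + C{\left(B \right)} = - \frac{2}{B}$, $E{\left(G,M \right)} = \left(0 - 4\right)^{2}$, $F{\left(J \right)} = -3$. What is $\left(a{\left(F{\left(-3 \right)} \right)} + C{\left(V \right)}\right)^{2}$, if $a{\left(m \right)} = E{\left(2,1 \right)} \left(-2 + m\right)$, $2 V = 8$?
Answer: $\frac{27225}{4} \approx 6806.3$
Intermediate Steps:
$E{\left(G,M \right)} = 16$ ($E{\left(G,M \right)} = \left(-4\right)^{2} = 16$)
$V = 4$ ($V = \frac{1}{2} \cdot 8 = 4$)
$C{\left(B \right)} = -2 - \frac{2}{B}$
$a{\left(m \right)} = -32 + 16 m$ ($a{\left(m \right)} = 16 \left(-2 + m\right) = -32 + 16 m$)
$\left(a{\left(F{\left(-3 \right)} \right)} + C{\left(V \right)}\right)^{2} = \left(\left(-32 + 16 \left(-3\right)\right) - \left(2 + \frac{2}{4}\right)\right)^{2} = \left(\left(-32 - 48\right) - \frac{5}{2}\right)^{2} = \left(-80 - \frac{5}{2}\right)^{2} = \left(- \frac{165}{2}\right)^{2} = \frac{27225}{4}$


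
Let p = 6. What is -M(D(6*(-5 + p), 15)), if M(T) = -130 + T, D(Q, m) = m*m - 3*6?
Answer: -77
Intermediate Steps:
D(Q, m) = -18 + m² (D(Q, m) = m² - 18 = -18 + m²)
-M(D(6*(-5 + p), 15)) = -(-130 + (-18 + 15²)) = -(-130 + (-18 + 225)) = -(-130 + 207) = -1*77 = -77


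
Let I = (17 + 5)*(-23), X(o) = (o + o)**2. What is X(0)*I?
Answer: 0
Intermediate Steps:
X(o) = 4*o**2 (X(o) = (2*o)**2 = 4*o**2)
I = -506 (I = 22*(-23) = -506)
X(0)*I = (4*0**2)*(-506) = (4*0)*(-506) = 0*(-506) = 0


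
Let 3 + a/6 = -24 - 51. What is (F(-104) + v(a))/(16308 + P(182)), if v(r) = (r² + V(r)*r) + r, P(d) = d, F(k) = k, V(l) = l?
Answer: 218738/8245 ≈ 26.530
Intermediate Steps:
a = -468 (a = -18 + 6*(-24 - 51) = -18 + 6*(-75) = -18 - 450 = -468)
v(r) = r + 2*r² (v(r) = (r² + r*r) + r = (r² + r²) + r = 2*r² + r = r + 2*r²)
(F(-104) + v(a))/(16308 + P(182)) = (-104 - 468*(1 + 2*(-468)))/(16308 + 182) = (-104 - 468*(1 - 936))/16490 = (-104 - 468*(-935))*(1/16490) = (-104 + 437580)*(1/16490) = 437476*(1/16490) = 218738/8245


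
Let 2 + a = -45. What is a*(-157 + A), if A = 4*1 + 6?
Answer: 6909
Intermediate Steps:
a = -47 (a = -2 - 45 = -47)
A = 10 (A = 4 + 6 = 10)
a*(-157 + A) = -47*(-157 + 10) = -47*(-147) = 6909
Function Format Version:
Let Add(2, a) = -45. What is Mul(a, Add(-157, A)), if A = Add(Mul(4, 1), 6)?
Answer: 6909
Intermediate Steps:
a = -47 (a = Add(-2, -45) = -47)
A = 10 (A = Add(4, 6) = 10)
Mul(a, Add(-157, A)) = Mul(-47, Add(-157, 10)) = Mul(-47, -147) = 6909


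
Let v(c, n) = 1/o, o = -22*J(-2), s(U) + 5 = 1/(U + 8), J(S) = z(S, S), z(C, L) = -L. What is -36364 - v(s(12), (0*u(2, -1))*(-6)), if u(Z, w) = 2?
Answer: -1600015/44 ≈ -36364.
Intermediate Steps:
J(S) = -S
s(U) = -5 + 1/(8 + U) (s(U) = -5 + 1/(U + 8) = -5 + 1/(8 + U))
o = -44 (o = -(-22)*(-2) = -22*2 = -44)
v(c, n) = -1/44 (v(c, n) = 1/(-44) = -1/44)
-36364 - v(s(12), (0*u(2, -1))*(-6)) = -36364 - 1*(-1/44) = -36364 + 1/44 = -1600015/44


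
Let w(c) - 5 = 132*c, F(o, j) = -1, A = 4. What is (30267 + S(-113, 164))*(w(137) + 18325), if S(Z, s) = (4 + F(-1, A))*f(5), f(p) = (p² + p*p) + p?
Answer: 1108150848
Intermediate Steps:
f(p) = p + 2*p² (f(p) = (p² + p²) + p = 2*p² + p = p + 2*p²)
S(Z, s) = 165 (S(Z, s) = (4 - 1)*(5*(1 + 2*5)) = 3*(5*(1 + 10)) = 3*(5*11) = 3*55 = 165)
w(c) = 5 + 132*c
(30267 + S(-113, 164))*(w(137) + 18325) = (30267 + 165)*((5 + 132*137) + 18325) = 30432*((5 + 18084) + 18325) = 30432*(18089 + 18325) = 30432*36414 = 1108150848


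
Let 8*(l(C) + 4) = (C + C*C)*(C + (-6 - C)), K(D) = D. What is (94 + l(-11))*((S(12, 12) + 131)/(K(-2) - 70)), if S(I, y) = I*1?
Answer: -715/48 ≈ -14.896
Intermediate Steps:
S(I, y) = I
l(C) = -4 - 3*C/4 - 3*C²/4 (l(C) = -4 + ((C + C*C)*(C + (-6 - C)))/8 = -4 + ((C + C²)*(-6))/8 = -4 + (-6*C - 6*C²)/8 = -4 + (-3*C/4 - 3*C²/4) = -4 - 3*C/4 - 3*C²/4)
(94 + l(-11))*((S(12, 12) + 131)/(K(-2) - 70)) = (94 + (-4 - ¾*(-11) - ¾*(-11)²))*((12 + 131)/(-2 - 70)) = (94 + (-4 + 33/4 - ¾*121))*(143/(-72)) = (94 + (-4 + 33/4 - 363/4))*(143*(-1/72)) = (94 - 173/2)*(-143/72) = (15/2)*(-143/72) = -715/48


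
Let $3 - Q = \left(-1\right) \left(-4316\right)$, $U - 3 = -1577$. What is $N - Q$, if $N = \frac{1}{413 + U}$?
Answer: $\frac{5007392}{1161} \approx 4313.0$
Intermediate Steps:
$U = -1574$ ($U = 3 - 1577 = -1574$)
$Q = -4313$ ($Q = 3 - \left(-1\right) \left(-4316\right) = 3 - 4316 = -4313$)
$N = - \frac{1}{1161}$ ($N = \frac{1}{413 - 1574} = \frac{1}{-1161} = - \frac{1}{1161} \approx -0.00086133$)
$N - Q = - \frac{1}{1161} - -4313 = - \frac{1}{1161} + 4313 = \frac{5007392}{1161}$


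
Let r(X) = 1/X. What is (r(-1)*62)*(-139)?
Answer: 8618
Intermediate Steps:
(r(-1)*62)*(-139) = (62/(-1))*(-139) = -1*62*(-139) = -62*(-139) = 8618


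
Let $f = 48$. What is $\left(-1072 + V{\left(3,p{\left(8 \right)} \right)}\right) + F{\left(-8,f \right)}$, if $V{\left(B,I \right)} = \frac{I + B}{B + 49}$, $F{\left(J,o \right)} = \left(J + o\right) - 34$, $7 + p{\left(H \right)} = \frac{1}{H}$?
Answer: $- \frac{443487}{416} \approx -1066.1$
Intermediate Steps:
$p{\left(H \right)} = -7 + \frac{1}{H}$
$F{\left(J,o \right)} = -34 + J + o$
$V{\left(B,I \right)} = \frac{B + I}{49 + B}$
$\left(-1072 + V{\left(3,p{\left(8 \right)} \right)}\right) + F{\left(-8,f \right)} = \left(-1072 + \frac{3 - \left(7 - \frac{1}{8}\right)}{49 + 3}\right) - -6 = \left(-1072 + \frac{3 + \left(-7 + \frac{1}{8}\right)}{52}\right) + 6 = \left(-1072 + \frac{3 - \frac{55}{8}}{52}\right) + 6 = \left(-1072 + \frac{1}{52} \left(- \frac{31}{8}\right)\right) + 6 = \left(-1072 - \frac{31}{416}\right) + 6 = - \frac{445983}{416} + 6 = - \frac{443487}{416}$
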